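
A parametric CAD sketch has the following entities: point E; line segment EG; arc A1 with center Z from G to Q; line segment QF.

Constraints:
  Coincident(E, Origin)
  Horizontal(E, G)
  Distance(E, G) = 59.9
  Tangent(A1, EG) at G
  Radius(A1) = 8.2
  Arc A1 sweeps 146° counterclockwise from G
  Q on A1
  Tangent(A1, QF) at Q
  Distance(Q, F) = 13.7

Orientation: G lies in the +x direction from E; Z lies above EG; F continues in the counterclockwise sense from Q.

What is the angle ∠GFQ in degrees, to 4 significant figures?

39.36°

On A1, G sits at bearing -90° from Z; a 146° counterclockwise sweep puts Q at bearing 56°, so Q = Z + 8.2·(cos 56°, sin 56°) = (64.49, 15.00). Tangency of A1 to QF means the radius ZQ is perpendicular to QF, so QF runs along (−sin 56°, cos 56°); with |QF| = 13.7, F = (53.13, 22.66). Then cos ∠GFQ = FG·FQ / (|FG||FQ|), giving 39.36°.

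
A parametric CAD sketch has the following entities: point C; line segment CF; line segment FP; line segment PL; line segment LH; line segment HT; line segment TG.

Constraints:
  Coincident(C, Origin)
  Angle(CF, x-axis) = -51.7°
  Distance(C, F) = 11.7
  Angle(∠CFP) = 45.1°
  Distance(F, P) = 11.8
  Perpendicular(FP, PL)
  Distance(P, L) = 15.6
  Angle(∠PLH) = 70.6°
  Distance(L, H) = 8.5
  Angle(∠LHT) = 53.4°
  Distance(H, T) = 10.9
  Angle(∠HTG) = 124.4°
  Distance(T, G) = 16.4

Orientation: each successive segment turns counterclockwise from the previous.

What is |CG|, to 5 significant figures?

20.298

C is at the origin; CF runs at -51.7° with length 11.7, so F = (7.2514, -9.1819). ∠CFP = 45.1° gives FP at 83.200° from the x-axis; with |FP| = 11.8, P = (8.6486, 2.5351). FP ⟂ PL, so PL runs at 173.20°; with |PL| = 15.6, L = (-6.8417, 4.3822). ∠PLH = 70.6° gives LH at -77.400° from the x-axis; with |LH| = 8.5, H = (-4.9875, -3.9131). ∠LHT = 53.4° gives HT at 49.200° from the x-axis; with |HT| = 10.9, T = (2.1348, 4.3382). ∠HTG = 124.4° gives TG at 104.80° from the x-axis; with |TG| = 16.4, G = (-2.0545, 20.194). Then |CG| = |G − C| = 20.298.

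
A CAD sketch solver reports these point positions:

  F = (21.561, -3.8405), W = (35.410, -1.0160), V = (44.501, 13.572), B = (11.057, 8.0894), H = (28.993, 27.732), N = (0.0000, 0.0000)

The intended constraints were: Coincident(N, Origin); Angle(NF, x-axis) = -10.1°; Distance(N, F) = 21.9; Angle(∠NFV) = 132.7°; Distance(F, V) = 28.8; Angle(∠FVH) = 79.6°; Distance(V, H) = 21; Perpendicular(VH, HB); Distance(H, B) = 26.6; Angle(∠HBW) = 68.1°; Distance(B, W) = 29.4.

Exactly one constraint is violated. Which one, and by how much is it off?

Distance(B, W) = 29.4 — off by 3.40.

N = (0.00, 0.00) ✓; NF at -10.10° ✓; |NF| = 21.90 ✓; ∠NFV = 132.7° ✓; |FV| = 28.80 ✓; ∠FVH = 79.60° ✓; |VH| = 21.00 ✓; ∠(VH, HB) = 90.00° ✓; |HB| = 26.60 ✓; ∠HBW = 68.10° ✓; |BW| = 26.00 ✗.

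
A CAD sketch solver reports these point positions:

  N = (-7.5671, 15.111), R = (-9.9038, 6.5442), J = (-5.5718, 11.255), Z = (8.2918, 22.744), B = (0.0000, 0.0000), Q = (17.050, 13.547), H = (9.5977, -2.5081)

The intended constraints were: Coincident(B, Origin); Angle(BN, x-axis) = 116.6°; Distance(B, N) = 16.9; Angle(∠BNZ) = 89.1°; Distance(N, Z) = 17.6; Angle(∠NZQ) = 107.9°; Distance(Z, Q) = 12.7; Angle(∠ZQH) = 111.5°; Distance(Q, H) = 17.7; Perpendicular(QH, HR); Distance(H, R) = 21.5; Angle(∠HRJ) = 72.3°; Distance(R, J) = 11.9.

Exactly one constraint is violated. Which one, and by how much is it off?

Distance(R, J) = 11.9 — off by 5.50.

B = (0.00, 0.00) ✓; BN at 116.6° ✓; |BN| = 16.90 ✓; ∠BNZ = 89.10° ✓; |NZ| = 17.60 ✓; ∠NZQ = 107.9° ✓; |ZQ| = 12.70 ✓; ∠ZQH = 111.5° ✓; |QH| = 17.70 ✓; ∠(QH, HR) = 90.00° ✓; |HR| = 21.50 ✓; ∠HRJ = 72.30° ✓; |RJ| = 6.400 ✗.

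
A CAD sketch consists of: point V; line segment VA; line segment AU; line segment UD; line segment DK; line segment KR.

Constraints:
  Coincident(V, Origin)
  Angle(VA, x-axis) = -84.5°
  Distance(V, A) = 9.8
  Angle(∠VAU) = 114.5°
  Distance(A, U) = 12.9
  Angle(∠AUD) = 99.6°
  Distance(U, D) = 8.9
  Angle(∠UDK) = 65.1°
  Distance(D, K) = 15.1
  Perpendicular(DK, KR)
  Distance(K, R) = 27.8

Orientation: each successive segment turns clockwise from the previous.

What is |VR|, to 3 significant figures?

32.9

V is at the origin; VA runs at -84.5° with length 9.8, so A = (0.939, -9.75). ∠VAU = 114.5° gives AU at -150° from the x-axis; with |AU| = 12.9, U = (-10.2, -16.2). ∠AUD = 99.6° gives UD at 130° from the x-axis; with |UD| = 8.9, D = (-15.9, -9.35). ∠UDK = 65.1° gives DK at 14.7° from the x-axis; with |DK| = 15.1, K = (-1.30, -5.52). DK ⟂ KR, so KR runs at -75.3°; with |KR| = 27.8, R = (5.75, -32.4). Then |VR| = |R − V| = 32.9.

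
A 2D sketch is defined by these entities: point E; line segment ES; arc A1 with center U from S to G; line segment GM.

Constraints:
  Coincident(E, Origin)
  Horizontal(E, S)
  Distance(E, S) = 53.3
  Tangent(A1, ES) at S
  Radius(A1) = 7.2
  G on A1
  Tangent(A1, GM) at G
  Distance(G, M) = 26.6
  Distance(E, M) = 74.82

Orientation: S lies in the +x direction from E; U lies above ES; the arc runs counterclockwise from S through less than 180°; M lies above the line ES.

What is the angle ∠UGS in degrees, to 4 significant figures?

54.10°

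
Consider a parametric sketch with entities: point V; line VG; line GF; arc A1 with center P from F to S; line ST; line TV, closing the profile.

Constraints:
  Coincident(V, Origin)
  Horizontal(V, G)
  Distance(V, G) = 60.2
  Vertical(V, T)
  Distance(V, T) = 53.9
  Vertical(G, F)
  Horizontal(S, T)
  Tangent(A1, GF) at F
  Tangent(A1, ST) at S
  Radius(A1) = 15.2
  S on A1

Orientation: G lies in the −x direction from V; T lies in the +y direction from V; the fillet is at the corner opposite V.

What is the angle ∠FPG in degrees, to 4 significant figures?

68.56°

V is at the origin; VG is horizontal with |VG| = 60.2 and G on the −x side, so G = (-60.20, 0.000). V and T share the same x with |VT| = 53.9 and T on the +y side, so T = (0.000, 53.90). The virtual corner opposite V is at (-60.20, 53.90). A1 meets GF tangentially, so PF is at right angles to GF and the tangent condition forces PS to be normal to ST, with radius 15.2, so the center P sits 15.2 in from both sides at P = (-45.00, 38.70). That places the tangent points at F = (-60.20, 38.70) on GF and S = (-45.00, 53.90) on ST. Then cos ∠FPG = PF·PG / (|PF||PG|), giving 68.56°.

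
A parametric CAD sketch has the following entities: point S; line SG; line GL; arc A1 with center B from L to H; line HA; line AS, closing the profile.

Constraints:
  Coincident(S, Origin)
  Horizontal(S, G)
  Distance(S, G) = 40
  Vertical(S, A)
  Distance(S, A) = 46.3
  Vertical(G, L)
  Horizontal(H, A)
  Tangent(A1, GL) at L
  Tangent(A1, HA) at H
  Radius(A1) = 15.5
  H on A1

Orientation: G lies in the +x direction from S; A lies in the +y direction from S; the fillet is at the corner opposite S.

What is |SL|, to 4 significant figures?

50.48

The virtual corner opposite S is at (40.00, 46.30). A1 meets GL tangentially, so BL is at right angles to GL and tangency of A1 to HA means the radius BH is perpendicular to HA, with radius 15.5, so the center B sits 15.5 in from both sides at B = (24.50, 30.80). That places the tangent points at L = (40.00, 30.80) on GL and H = (24.50, 46.30) on HA. Then |SL| = |L − S| = 50.48.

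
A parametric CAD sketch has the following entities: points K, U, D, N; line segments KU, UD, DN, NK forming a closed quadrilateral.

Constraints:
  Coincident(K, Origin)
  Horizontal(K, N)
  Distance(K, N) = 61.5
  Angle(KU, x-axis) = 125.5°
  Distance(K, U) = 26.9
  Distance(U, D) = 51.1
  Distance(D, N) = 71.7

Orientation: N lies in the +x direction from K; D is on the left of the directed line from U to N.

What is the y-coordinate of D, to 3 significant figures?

58.5

K is at the origin; KN is horizontal with |KN| = 61.5 and N in +x, so N = (61.5, 0). KU runs at 125.5° with |KU| = 26.9, so U = (-15.6, 21.9). D is determined by |UD| = 51.1 and |DN| = 71.7 together: it lies at the intersection of circle(U, 51.1) and circle(N, 71.7). With |UN| = 80.2, the foot of the radical line on UN is 24.3 from U and the perpendicular offset is √(51.1² − 24.3²) = 44.9. Taking the left-of-UN solution: D = (20.0, 58.5).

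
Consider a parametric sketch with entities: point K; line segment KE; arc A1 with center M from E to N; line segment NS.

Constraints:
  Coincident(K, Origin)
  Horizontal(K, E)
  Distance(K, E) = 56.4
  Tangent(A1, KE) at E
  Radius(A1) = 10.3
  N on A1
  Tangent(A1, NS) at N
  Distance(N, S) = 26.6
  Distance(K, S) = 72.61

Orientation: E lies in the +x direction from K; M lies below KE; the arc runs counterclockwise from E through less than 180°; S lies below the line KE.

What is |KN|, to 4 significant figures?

50.18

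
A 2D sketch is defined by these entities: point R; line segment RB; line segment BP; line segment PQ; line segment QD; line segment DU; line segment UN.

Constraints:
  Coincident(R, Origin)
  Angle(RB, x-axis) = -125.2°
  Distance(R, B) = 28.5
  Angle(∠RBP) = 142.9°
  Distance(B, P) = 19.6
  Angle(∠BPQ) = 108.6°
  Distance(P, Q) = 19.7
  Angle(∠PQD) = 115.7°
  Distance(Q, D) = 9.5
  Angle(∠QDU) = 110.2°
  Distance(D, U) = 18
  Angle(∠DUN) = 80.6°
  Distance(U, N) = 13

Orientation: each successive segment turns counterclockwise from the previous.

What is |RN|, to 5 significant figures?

34.576

∠QDU = 110.2° gives DU at 117.40° from the x-axis; with |DU| = 18.0, U = (1.2129, -25.543). ∠DUN = 80.6° gives UN at -143.20° from the x-axis; with |UN| = 13.0, N = (-9.1966, -33.330). Then |RN| = |N − R| = 34.576.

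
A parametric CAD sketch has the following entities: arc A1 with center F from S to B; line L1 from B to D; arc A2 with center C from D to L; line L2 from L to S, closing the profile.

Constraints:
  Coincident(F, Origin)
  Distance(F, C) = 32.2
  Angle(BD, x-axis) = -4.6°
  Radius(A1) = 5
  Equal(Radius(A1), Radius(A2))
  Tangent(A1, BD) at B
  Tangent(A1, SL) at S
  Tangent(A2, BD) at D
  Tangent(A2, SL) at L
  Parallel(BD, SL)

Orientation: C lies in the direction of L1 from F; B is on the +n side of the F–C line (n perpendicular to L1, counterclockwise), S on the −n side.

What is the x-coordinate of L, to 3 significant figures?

31.7

The slot axis is L1's direction at -4.6°, so u = (cos -4.6°, sin -4.6°) = (0.997, -0.0802) and n = (−sin -4.6°, cos -4.6°) = (0.0802, 0.997). F is at the origin and C lies 32.2 along u from F, so C = 32.2·u = (32.1, -2.58). Tangency of A1 to both parallel lines with radius 5.0 puts B and S at F ± 5.0·n: B = (0.401, 4.98), S = (-0.401, -4.98). Equal radii place D and L the same way about C: D = C + 5.0·n = (32.5, 2.40), L = C − 5.0·n = (31.7, -7.57). So L.x = 31.7.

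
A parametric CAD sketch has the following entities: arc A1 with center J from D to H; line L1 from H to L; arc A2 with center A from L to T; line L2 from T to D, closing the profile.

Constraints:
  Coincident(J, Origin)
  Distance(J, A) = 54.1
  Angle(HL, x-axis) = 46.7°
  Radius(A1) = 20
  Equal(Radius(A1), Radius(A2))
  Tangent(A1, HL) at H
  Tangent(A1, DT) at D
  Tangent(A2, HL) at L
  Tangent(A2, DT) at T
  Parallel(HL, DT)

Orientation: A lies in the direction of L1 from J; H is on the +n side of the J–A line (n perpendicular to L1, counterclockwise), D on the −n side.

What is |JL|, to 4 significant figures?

57.68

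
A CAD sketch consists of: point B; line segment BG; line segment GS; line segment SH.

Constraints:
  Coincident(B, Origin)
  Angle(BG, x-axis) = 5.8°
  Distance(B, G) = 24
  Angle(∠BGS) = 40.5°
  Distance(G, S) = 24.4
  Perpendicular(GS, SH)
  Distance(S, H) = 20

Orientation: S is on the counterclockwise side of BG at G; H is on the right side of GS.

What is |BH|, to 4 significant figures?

36.11

∠BGS = 40.5°, so GS runs at 5.8° + (180° − 40.5°) = 145.3° from the x-axis; with |GS| = 24.4, S = G + 24.4·(cos 145.3°, sin 145.3°) = (3.817, 16.32). The perpendicularity gives SH at right angles to GS; with |SH| = 20.0 on the right of GS, H = S + 20.0·(0.5693, 0.8221) = (15.20, 32.76). Then |BH| = |H − B| = 36.11.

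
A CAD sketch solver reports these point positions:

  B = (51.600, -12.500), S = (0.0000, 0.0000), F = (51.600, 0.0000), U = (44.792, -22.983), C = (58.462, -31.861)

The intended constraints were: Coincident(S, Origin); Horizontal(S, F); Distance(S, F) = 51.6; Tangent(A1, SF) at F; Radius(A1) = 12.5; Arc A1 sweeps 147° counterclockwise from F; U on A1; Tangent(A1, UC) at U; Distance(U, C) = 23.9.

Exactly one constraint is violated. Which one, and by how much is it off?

Distance(U, C) = 23.9 — off by 7.60.

S = (0.00, 0.00) ✓; S.y = 0.00, F.y = 0.00 ✓; |SF| = 51.60 ✓; ∠(BF, FS) = 90.00° ✓; |BF| = 12.50 ✓; bearing(B→U) − bearing(B→F) = 147.0° ✓; |BU| = 12.50 ✓; ∠(BU, UC) = 90.00° ✓; |UC| = 16.30 ✗.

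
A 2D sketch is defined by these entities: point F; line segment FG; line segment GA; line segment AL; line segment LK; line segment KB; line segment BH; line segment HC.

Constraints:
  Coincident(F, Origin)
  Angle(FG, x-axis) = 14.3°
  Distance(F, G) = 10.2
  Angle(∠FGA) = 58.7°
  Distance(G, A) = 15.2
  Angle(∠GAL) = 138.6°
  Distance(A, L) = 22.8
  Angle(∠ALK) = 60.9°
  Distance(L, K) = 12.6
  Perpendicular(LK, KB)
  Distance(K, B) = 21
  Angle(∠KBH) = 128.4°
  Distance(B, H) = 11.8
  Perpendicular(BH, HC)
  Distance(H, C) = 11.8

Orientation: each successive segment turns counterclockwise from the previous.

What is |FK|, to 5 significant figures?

18.452

F is at the origin; FG runs at 14.3° with length 10.2, so G = (9.8840, 2.5194). ∠FGA = 58.7° gives GA at 135.60° from the x-axis; with |GA| = 15.2, A = (-0.97602, 13.154). ∠GAL = 138.6° gives AL at 177.00° from the x-axis; with |AL| = 22.8, L = (-23.745, 14.348). ∠ALK = 60.9° gives LK at -63.900° from the x-axis; with |LK| = 12.6, K = (-18.202, 3.0324). Then |FK| = |K − F| = 18.452.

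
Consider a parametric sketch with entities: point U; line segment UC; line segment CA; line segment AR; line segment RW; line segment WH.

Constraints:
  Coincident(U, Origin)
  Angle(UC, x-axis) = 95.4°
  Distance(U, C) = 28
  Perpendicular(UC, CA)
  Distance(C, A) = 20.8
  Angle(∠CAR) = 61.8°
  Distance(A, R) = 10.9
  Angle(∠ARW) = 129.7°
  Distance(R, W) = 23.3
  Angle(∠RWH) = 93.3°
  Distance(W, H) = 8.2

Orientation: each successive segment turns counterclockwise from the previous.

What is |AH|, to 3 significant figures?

30.7

U is at the origin; UC runs at 95.4° with length 28.0, so C = (-2.64, 27.9). UC is perpendicular to CA, so CA runs at -175°; with |CA| = 20.8, A = (-23.3, 25.9). ∠CAR = 61.8° gives AR at -56.4° from the x-axis; with |AR| = 10.9, R = (-17.3, 16.8). ∠ARW = 129.7° gives RW at -6.10° from the x-axis; with |RW| = 23.3, W = (5.86, 14.4). ∠RWH = 93.3° gives WH at 80.6° from the x-axis; with |WH| = 8.2, H = (7.20, 22.5). Then |AH| = |H − A| = 30.7.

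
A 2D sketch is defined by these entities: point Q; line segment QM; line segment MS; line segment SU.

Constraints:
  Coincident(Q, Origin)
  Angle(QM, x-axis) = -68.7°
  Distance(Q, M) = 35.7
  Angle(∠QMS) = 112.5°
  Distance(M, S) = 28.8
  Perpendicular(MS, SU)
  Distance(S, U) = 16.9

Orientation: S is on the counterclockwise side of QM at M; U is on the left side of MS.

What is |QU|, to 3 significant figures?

45.4

Q is at the origin; QM runs at -68.7° with length 35.7, so M = 35.7·(cos -68.7°, sin -68.7°) = (13.0, -33.3). ∠QMS = 112.5°, so MS runs at -68.7° + (180° − 112.5°) = -1.20° from the x-axis; with |MS| = 28.8, S = M + 28.8·(cos -1.20°, sin -1.20°) = (41.8, -33.9). MS is perpendicular to SU; with |SU| = 16.9 on the left of MS, U = S + 16.9·(0.0209, 1.00) = (42.1, -17.0). Then |QU| = |U − Q| = 45.4.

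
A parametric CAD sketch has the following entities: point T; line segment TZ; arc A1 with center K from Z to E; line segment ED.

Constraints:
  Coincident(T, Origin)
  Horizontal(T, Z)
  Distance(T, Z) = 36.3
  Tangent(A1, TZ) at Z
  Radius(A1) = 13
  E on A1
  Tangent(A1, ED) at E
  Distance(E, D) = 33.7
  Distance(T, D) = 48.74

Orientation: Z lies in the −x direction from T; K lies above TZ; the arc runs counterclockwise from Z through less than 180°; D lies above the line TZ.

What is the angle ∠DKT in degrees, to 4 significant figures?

81.42°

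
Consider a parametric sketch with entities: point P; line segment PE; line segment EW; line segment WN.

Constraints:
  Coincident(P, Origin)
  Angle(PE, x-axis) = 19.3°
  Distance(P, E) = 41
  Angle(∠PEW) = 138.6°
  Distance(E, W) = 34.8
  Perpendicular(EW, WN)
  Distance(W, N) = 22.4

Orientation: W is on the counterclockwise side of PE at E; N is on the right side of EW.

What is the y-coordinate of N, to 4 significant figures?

32.94

P is at the origin; PE runs at 19.3° with length 41.0, so E = 41.0·(cos 19.3°, sin 19.3°) = (38.70, 13.55). ∠PEW = 138.6°, so EW runs at 19.3° + (180° − 138.6°) = 60.70° from the x-axis; with |EW| = 34.8, W = E + 34.8·(cos 60.70°, sin 60.70°) = (55.73, 43.90). EW ⟂ WN; with |WN| = 22.4 on the right of EW, N = W + 22.4·(0.8721, -0.4894) = (75.26, 32.94). So N.y = 32.94.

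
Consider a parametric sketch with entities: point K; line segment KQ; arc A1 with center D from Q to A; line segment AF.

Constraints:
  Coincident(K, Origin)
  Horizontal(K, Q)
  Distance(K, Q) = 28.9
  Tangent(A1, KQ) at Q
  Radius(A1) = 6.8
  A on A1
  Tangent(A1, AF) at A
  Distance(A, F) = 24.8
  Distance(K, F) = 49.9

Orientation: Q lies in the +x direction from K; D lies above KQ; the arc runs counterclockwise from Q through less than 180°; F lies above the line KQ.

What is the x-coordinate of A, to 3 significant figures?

35.6

K is at the origin; K and Q share the same y with |KQ| = 28.9 and Q on the +x side, so Q = (28.9, 0.00). Since A1 is tangent to KQ there, DQ ⟂ KQ, so D = Q + (0, 6.8) = (28.9, 6.80). Since DA ⟂ AF (tangency), |DF| = √(6.8² + 24.8²) = 25.7 regardless of where A sits on A1. So F lies on both circle(K, 49.9) and circle(D, 25.7); the above-KQ intersection is F = (39.8, 30.1). A is the foot of the tangent from F: A = (35.6, 5.65).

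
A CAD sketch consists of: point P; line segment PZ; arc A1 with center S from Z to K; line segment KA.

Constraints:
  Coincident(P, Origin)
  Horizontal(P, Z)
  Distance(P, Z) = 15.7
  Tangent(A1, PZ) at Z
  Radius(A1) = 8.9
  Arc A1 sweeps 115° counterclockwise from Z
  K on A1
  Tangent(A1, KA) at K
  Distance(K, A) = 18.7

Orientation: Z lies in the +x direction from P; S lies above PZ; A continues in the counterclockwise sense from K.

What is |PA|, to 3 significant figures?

33.6

P is at the origin; P and Z share the same y with |PZ| = 15.7 and Z on the +x side, so Z = (15.7, 0.00). Since A1 is tangent to PZ there, SZ ⟂ PZ, so S = Z + (0, 8.9) = (15.7, 8.90). On A1, Z sits at bearing -90° from S; a 115° counterclockwise sweep puts K at bearing 25°, so K = S + 8.9·(cos 25°, sin 25°) = (23.8, 12.7). Since A1 is tangent to KA there, SK ⟂ KA, so KA runs along (−sin 25°, cos 25°); with |KA| = 18.7, A = (15.9, 29.6). Then |PA| = |A − P| = 33.6.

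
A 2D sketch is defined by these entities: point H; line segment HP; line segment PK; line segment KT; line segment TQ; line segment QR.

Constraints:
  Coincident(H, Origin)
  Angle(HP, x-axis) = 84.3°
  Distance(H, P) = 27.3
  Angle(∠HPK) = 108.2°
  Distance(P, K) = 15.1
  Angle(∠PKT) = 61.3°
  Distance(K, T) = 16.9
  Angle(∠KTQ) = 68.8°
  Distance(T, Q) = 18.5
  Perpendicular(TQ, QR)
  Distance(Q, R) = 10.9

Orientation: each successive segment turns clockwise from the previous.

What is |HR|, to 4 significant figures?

34.42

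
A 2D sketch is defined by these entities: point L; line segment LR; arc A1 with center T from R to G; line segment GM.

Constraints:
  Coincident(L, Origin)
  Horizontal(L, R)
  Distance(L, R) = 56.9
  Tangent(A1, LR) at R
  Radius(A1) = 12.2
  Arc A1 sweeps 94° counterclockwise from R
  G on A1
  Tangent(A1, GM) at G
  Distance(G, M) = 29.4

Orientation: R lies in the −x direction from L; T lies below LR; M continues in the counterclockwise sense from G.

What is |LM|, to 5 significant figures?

79.295

L is at the origin; LR is horizontal with |LR| = 56.9 and R on the −x side, so R = (-56.900, 0.0000). Tangency of A1 to LR means the radius TR is perpendicular to LR, so T = R + (0, -12.2) = (-56.900, -12.200). On A1, R sits at bearing 90° from T; a 94° counterclockwise sweep puts G at bearing 184°, so G = T + 12.2·(cos 184°, sin 184°) = (-69.070, -13.051). Since A1 is tangent to GM there, TG ⟂ GM, so GM runs along (−sin 184°, cos 184°); with |GM| = 29.4, M = (-67.019, -42.379). Then |LM| = |M − L| = 79.295.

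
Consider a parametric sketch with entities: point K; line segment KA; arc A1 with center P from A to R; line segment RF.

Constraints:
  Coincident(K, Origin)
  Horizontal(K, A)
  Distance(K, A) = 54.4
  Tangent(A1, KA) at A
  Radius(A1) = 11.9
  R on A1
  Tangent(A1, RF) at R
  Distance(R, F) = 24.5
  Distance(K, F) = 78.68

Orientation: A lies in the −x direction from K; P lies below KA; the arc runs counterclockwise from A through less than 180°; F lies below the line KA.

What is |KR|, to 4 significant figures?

66.68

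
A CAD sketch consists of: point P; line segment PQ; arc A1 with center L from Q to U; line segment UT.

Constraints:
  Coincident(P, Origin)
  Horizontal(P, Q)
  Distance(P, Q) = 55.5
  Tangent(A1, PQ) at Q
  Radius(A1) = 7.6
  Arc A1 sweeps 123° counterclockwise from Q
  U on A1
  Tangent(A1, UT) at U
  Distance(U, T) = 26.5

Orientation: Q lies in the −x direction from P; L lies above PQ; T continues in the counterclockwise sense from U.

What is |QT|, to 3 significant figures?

34.9

P is at the origin; PQ is horizontal with |PQ| = 55.5 and Q on the −x side, so Q = (-55.5, 0.00). Tangency of A1 to PQ means the radius LQ is perpendicular to PQ, so L = Q + (0, 7.6) = (-55.5, 7.60). On A1, Q sits at bearing -90° from L; a 123° counterclockwise sweep puts U at bearing 33°, so U = L + 7.6·(cos 33°, sin 33°) = (-49.1, 11.7). Tangency of A1 to UT means the radius LU is perpendicular to UT, so UT runs along (−sin 33°, cos 33°); with |UT| = 26.5, T = (-63.6, 34.0). Then |QT| = |T − Q| = 34.9.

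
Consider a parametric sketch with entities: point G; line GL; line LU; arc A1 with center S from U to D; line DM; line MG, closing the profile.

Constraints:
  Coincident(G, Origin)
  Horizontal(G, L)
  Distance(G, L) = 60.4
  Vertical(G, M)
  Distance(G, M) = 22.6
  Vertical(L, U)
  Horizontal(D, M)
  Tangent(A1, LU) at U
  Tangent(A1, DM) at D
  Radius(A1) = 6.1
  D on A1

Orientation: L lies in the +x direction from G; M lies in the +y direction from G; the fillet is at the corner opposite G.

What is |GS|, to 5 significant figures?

56.752

G is at the origin; G and L share the same y with |GL| = 60.4 and L on the +x side, so L = (60.400, 0.0000). G and M share the same x with |GM| = 22.6 and M on the +y side, so M = (0.0000, 22.600). The virtual corner opposite G is at (60.400, 22.600). Tangency of A1 to LU means the radius SU is perpendicular to LU and since A1 is tangent to DM there, SD ⟂ DM, with radius 6.1, so the center S sits 6.1 in from both sides at S = (54.300, 16.500). Then |GS| = |S − G| = 56.752.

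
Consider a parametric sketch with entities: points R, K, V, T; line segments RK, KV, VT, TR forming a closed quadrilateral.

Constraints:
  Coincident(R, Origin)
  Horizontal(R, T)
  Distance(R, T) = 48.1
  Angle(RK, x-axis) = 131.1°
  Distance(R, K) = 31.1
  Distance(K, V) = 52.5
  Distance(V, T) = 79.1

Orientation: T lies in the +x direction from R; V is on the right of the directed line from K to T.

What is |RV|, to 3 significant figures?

38.5

Checks: |KV| = 52.50 ✓; |VT| = 79.10 ✓.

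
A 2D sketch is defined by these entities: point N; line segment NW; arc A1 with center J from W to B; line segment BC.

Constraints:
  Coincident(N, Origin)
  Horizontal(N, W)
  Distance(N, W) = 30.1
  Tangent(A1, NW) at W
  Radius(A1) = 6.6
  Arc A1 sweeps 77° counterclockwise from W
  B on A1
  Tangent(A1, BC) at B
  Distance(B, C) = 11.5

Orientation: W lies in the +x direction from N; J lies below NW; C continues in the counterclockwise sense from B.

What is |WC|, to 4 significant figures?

18.65

N is at the origin; N and W share the same y with |NW| = 30.1 and W on the +x side, so W = (30.10, 0.000). Since A1 is tangent to NW there, JW ⟂ NW, so J = W + (0, -6.6) = (30.10, -6.600). On A1, W sits at bearing 90° from J; a 77° counterclockwise sweep puts B at bearing 167°, so B = J + 6.6·(cos 167°, sin 167°) = (23.67, -5.115). A1 meets BC tangentially, so JB is at right angles to BC, so BC runs along (−sin 167°, cos 167°); with |BC| = 11.5, C = (21.08, -16.32). Then |WC| = |C − W| = 18.65.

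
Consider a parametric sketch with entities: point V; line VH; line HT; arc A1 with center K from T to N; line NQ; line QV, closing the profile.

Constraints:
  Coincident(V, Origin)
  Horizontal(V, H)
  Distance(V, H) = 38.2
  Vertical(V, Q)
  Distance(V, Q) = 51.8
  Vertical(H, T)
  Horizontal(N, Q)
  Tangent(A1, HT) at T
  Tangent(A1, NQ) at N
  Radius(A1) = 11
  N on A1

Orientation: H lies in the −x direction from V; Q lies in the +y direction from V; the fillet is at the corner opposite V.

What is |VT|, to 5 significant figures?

55.892

The virtual corner opposite V is at (-38.200, 51.800). Since A1 is tangent to HT there, KT ⟂ HT and tangency of A1 to NQ means the radius KN is perpendicular to NQ, with radius 11.0, so the center K sits 11.0 in from both sides at K = (-27.200, 40.800). That places the tangent points at T = (-38.200, 40.800) on HT and N = (-27.200, 51.800) on NQ. Then |VT| = |T − V| = 55.892.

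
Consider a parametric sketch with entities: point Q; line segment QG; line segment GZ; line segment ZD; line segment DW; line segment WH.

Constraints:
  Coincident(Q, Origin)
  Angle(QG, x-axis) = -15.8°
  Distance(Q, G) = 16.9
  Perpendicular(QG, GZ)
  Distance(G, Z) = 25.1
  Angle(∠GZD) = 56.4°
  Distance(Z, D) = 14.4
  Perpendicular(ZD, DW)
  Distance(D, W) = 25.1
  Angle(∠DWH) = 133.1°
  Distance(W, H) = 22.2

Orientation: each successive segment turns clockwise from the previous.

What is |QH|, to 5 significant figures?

41.366

Q is at the origin; QG runs at -15.8° with length 16.9, so G = (16.261, -4.6015). The perpendicularity gives GZ at right angles to QG, so GZ runs at -105.80°; with |GZ| = 25.1, Z = (9.4272, -28.753). ∠GZD = 56.4° gives ZD at 130.60° from the x-axis; with |ZD| = 14.4, D = (0.056101, -17.820). ZD is perpendicular to DW, so DW runs at 40.600°; with |DW| = 25.1, W = (19.114, -1.4853). ∠DWH = 133.1° gives WH at -6.3000° from the x-axis; with |WH| = 22.2, H = (41.180, -3.9214). Then |QH| = |H − Q| = 41.366.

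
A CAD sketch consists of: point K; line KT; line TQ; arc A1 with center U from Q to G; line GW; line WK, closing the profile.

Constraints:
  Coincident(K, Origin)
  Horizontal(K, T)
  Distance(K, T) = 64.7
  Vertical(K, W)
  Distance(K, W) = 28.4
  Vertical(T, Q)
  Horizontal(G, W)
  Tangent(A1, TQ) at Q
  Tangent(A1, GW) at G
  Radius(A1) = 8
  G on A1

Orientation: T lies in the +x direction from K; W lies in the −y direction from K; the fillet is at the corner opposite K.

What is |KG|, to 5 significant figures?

63.415

K is at the origin; K and T share the same y with |KT| = 64.7 and T on the +x side, so T = (64.700, 0.0000). KW is vertical with |KW| = 28.4 and W on the −y side, so W = (0.0000, -28.400). The virtual corner opposite K is at (64.700, -28.400). A1 meets TQ tangentially, so UQ is at right angles to TQ and the tangent condition forces UG to be normal to GW, with radius 8.0, so the center U sits 8.0 in from both sides at U = (56.700, -20.400). That places the tangent points at Q = (64.700, -20.400) on TQ and G = (56.700, -28.400) on GW. Then |KG| = |G − K| = 63.415.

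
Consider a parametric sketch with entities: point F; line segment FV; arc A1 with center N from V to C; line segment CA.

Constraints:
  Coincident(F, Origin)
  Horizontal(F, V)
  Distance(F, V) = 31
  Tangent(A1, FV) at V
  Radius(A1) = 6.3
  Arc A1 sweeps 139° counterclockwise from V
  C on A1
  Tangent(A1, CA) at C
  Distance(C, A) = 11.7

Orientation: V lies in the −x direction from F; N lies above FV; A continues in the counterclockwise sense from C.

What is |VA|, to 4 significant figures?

19.31

F is at the origin; F and V share the same y with |FV| = 31.0 and V on the −x side, so V = (-31.00, 0.000). Since A1 is tangent to FV there, NV ⟂ FV, so N = V + (0, 6.3) = (-31.00, 6.300). On A1, V sits at bearing -90° from N; a 139° counterclockwise sweep puts C at bearing 49°, so C = N + 6.3·(cos 49°, sin 49°) = (-26.87, 11.05). Tangency of A1 to CA means the radius NC is perpendicular to CA, so CA runs along (−sin 49°, cos 49°); with |CA| = 11.7, A = (-35.70, 18.73). Then |VA| = |A − V| = 19.31.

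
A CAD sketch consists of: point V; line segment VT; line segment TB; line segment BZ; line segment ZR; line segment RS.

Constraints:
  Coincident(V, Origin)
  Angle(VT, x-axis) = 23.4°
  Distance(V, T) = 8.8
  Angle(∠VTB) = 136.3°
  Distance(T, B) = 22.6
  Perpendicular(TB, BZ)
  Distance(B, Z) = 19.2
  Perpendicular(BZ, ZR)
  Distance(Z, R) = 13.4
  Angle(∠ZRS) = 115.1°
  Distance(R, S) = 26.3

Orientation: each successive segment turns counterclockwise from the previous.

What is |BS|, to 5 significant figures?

24.987

V is at the origin; VT runs at 23.4° with length 8.8, so T = (8.0762, 3.4949). ∠VTB = 136.3° gives TB at 67.100° from the x-axis; with |TB| = 22.6, B = (16.870, 24.314). The perpendicularity gives BZ at right angles to TB, so BZ runs at 157.10°; with |BZ| = 19.2, Z = (-0.81632, 31.785). The perpendicularity gives ZR at right angles to BZ, so ZR runs at -112.90°; with |ZR| = 13.4, R = (-6.0306, 19.441). ∠ZRS = 115.1° gives RS at -48.000° from the x-axis; with |RS| = 26.3, S = (11.568, -0.10372). Then |BS| = |S − B| = 24.987.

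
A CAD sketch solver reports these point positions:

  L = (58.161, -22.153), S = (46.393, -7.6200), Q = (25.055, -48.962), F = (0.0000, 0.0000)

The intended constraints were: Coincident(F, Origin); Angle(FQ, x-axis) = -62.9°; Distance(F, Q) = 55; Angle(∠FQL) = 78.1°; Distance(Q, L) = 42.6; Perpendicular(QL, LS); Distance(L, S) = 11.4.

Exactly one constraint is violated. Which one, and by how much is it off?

Distance(L, S) = 11.4 — off by 7.30.

F = (0.00, 0.00) ✓; FQ at -62.90° ✓; |FQ| = 55.00 ✓; ∠FQL = 78.10° ✓; |QL| = 42.60 ✓; ∠(QL, LS) = 90.00° ✓; |LS| = 18.70 ✗.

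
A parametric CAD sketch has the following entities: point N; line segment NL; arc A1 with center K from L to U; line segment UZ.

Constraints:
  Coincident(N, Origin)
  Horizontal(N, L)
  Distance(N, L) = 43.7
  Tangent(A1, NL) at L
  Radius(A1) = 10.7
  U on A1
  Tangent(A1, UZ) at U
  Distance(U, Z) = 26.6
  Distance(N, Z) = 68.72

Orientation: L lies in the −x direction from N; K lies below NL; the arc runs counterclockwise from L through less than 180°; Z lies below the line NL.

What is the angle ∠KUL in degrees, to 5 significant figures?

50.492°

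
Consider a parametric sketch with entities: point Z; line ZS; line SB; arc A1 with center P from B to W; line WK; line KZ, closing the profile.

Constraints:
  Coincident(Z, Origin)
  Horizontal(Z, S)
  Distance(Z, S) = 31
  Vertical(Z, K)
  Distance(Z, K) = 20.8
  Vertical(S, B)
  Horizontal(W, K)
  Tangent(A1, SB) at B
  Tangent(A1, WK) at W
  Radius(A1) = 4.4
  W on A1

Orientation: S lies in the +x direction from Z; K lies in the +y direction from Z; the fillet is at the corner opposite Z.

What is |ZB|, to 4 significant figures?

35.07

Z is at the origin; ZS is horizontal with |ZS| = 31.0 and S on the +x side, so S = (31.00, 0.000). ZK is vertical with |ZK| = 20.8 and K on the +y side, so K = (0.000, 20.80). The virtual corner opposite Z is at (31.00, 20.80). Since A1 is tangent to SB there, PB ⟂ SB and tangency of A1 to WK means the radius PW is perpendicular to WK, with radius 4.4, so the center P sits 4.4 in from both sides at P = (26.60, 16.40). That places the tangent points at B = (31.00, 16.40) on SB and W = (26.60, 20.80) on WK. Then |ZB| = |B − Z| = 35.07.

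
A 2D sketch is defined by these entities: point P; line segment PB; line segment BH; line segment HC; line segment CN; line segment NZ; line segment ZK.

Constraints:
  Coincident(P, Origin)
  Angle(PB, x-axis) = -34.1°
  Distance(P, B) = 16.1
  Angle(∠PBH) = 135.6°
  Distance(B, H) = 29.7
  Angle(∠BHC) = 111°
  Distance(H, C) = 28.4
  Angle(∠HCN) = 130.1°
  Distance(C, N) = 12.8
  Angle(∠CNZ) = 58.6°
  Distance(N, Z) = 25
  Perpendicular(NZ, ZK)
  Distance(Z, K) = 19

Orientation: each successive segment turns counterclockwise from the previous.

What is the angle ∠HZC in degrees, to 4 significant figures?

91.83°

P is at the origin; PB runs at -34.1° with length 16.1, so B = (13.33, -9.026). ∠PBH = 135.6° gives BH at 10.30° from the x-axis; with |BH| = 29.7, H = (42.55, -3.716). ∠BHC = 111.0° gives HC at 79.30° from the x-axis; with |HC| = 28.4, C = (47.83, 24.19). ∠HCN = 130.1° gives CN at 129.2° from the x-axis; with |CN| = 12.8, N = (39.74, 34.11). ∠CNZ = 58.6° gives NZ at -109.4° from the x-axis; with |NZ| = 25.0, Z = (31.43, 10.53). Then cos ∠HZC = ZH·ZC / (|ZH||ZC|), giving 91.83°.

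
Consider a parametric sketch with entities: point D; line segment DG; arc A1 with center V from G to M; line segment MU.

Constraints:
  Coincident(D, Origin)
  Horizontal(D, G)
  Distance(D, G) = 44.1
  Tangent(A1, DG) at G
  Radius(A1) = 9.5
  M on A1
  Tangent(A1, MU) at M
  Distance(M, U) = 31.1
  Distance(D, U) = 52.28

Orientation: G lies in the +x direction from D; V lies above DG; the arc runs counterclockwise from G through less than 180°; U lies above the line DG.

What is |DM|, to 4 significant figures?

53.93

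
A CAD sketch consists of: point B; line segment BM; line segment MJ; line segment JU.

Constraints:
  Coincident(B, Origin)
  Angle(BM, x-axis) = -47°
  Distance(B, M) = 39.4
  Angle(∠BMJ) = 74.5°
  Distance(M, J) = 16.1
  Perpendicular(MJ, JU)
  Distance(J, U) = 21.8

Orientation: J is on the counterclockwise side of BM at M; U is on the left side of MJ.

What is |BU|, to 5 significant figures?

17.100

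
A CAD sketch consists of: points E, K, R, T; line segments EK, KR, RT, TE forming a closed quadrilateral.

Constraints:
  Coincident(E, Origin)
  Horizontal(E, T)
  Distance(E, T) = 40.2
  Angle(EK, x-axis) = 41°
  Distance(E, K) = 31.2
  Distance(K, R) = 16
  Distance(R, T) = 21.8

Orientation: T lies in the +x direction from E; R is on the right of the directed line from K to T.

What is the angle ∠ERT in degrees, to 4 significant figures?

151.3°

Checks: |KR| = 16.00 ✓; |RT| = 21.80 ✓.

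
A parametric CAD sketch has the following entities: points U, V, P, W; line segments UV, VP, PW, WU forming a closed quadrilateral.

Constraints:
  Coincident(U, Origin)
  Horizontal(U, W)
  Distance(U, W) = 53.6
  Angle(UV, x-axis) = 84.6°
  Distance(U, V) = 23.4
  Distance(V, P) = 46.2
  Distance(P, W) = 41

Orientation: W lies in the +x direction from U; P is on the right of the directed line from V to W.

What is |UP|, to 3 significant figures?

27.0

U is at the origin; UW is horizontal with |UW| = 53.6 and W in +x, so W = (53.6, 0). UV runs at 84.6° with |UV| = 23.4, so V = (2.20, 23.3). P is determined by |VP| = 46.2 and |PW| = 41.0 together: it lies at the intersection of circle(V, 46.2) and circle(W, 41.0). With |VW| = 56.4, the foot of the radical line on VW is 32.2 from V and the perpendicular offset is √(46.2² − 32.2²) = 33.1. Taking the right-of-VW solution: P = (17.9, -20.2).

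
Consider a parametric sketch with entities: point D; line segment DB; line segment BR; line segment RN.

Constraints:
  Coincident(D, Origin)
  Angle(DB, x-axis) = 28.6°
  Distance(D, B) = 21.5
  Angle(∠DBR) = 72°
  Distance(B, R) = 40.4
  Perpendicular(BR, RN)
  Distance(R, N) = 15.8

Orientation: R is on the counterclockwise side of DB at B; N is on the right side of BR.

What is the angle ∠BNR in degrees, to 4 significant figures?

68.64°

D is at the origin; DB runs at 28.6° with length 21.5, so B = 21.5·(cos 28.6°, sin 28.6°) = (18.88, 10.29). ∠DBR = 72.0°, so BR runs at 28.6° + (180° − 72.0°) = 136.6° from the x-axis; with |BR| = 40.4, R = B + 40.4·(cos 136.6°, sin 136.6°) = (-10.48, 38.05). BR ⟂ RN; with |RN| = 15.8 on the right of BR, N = R + 15.8·(0.6871, 0.7266) = (0.3790, 49.53). Then cos ∠BNR = NB·NR / (|NB||NR|), giving 68.64°.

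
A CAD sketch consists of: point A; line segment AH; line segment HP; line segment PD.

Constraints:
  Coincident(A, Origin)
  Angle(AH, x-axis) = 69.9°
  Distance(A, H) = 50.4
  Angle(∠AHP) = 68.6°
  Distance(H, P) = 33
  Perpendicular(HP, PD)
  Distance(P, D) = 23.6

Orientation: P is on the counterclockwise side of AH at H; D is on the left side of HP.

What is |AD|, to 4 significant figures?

27.52

∠AHP = 68.6°, so HP runs at 69.9° + (180° − 68.6°) = 181.3° from the x-axis; with |HP| = 33.0, P = H + 33.0·(cos 181.3°, sin 181.3°) = (-15.67, 46.58). HP ⟂ PD; with |PD| = 23.6 on the left of HP, D = P + 23.6·(0.02269, -0.9997) = (-15.14, 22.99). Then |AD| = |D − A| = 27.52.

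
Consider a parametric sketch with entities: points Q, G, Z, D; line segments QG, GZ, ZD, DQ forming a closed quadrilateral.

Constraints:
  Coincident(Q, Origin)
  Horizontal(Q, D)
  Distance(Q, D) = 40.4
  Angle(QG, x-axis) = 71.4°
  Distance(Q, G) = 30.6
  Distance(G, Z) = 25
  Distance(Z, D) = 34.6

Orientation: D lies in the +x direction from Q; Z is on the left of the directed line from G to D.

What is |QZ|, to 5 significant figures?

48.291

Q is at the origin; QD is horizontal with |QD| = 40.4 and D in +x, so D = (40.4, 0). QG runs at 71.4° with |QG| = 30.6, so G = (9.7602, 29.002). Z is determined by |GZ| = 25.0 and |ZD| = 34.6 together: it lies at the intersection of circle(G, 25.0) and circle(D, 34.6). With |GD| = 42.189, the foot of the radical line on GD is 14.313 from G and the perpendicular offset is √(25.0² − 14.313²) = 20.497. Taking the left-of-GD solution: Z = (34.246, 34.048).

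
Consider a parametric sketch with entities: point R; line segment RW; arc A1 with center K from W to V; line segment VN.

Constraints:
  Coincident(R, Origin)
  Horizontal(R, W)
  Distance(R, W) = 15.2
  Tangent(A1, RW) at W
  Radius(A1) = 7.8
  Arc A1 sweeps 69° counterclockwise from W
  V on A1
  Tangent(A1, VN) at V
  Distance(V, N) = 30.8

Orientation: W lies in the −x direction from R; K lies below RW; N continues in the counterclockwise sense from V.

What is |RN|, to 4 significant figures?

47.57

R is at the origin; RW is horizontal with |RW| = 15.2 and W on the −x side, so W = (-15.20, 0.000). Tangency of A1 to RW means the radius KW is perpendicular to RW, so K = W + (0, -7.8) = (-15.20, -7.800). On A1, W sits at bearing 90° from K; a 69° counterclockwise sweep puts V at bearing 159°, so V = K + 7.8·(cos 159°, sin 159°) = (-22.48, -5.005). Since A1 is tangent to VN there, KV ⟂ VN, so VN runs along (−sin 159°, cos 159°); with |VN| = 30.8, N = (-33.52, -33.76). Then |RN| = |N − R| = 47.57.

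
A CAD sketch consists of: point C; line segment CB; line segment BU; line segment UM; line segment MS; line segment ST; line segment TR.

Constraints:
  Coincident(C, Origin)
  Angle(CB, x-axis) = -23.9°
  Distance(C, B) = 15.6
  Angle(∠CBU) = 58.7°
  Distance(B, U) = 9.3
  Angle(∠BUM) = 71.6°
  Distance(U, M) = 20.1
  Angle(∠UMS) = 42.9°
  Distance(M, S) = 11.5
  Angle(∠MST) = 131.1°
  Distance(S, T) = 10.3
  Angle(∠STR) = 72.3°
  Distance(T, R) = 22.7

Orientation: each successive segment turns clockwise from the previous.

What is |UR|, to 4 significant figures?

17.56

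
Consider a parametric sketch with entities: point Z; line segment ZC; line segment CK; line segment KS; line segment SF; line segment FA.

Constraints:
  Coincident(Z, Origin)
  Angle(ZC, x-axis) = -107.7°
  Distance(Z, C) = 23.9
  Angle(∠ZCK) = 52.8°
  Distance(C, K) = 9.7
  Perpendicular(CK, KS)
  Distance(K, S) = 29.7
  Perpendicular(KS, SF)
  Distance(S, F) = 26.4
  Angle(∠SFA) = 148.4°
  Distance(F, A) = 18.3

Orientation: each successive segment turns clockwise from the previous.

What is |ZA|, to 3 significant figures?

46.7

Z is at the origin; ZC runs at -107.7° with length 23.9, so C = (-7.27, -22.8). ∠ZCK = 52.8° gives CK at 125° from the x-axis; with |CK| = 9.7, K = (-12.8, -14.8). CK is perpendicular to KS, so KS runs at 35.1°; with |KS| = 29.7, S = (11.5, 2.25). KS is perpendicular to SF, so SF runs at -54.9°; with |SF| = 26.4, F = (26.6, -19.4). ∠SFA = 148.4° gives FA at -86.5° from the x-axis; with |FA| = 18.3, A = (27.8, -37.6). Then |ZA| = |A − Z| = 46.7.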